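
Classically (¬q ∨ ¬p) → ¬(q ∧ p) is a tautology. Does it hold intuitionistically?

This is a constructively valid De Morgan direction (disjunction of negations to negated conjunction), which is intuitionistically derivable.
If ¬q holds at a world then no accessible world forces q, hence none forces q ∧ p; likewise for ¬p.

Yes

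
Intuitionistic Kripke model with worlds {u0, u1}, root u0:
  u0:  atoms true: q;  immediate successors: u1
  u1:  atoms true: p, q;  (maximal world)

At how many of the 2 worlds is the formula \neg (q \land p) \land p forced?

u0: does not force it — u0 \nVdash \neg (q \land p) \land p since u0 fails \neg (q \land p).
u1: does not force it — u1 \nVdash \neg (q \land p) \land p since u1 fails \neg (q \land p).
Worlds forcing the formula: { }.

0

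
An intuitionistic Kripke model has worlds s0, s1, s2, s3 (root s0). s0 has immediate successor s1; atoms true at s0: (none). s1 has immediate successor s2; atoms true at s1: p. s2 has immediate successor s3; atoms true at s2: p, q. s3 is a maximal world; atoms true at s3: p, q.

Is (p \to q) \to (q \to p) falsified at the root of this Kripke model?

s0 \Vdash (p \to q) \to (q \to p): every world accessible from s0 that forces p \to q (namely s2, s3) also forces q \to p.
So the root s0 forces (p \to q) \to (q \to p); the model is not a countermodel.

No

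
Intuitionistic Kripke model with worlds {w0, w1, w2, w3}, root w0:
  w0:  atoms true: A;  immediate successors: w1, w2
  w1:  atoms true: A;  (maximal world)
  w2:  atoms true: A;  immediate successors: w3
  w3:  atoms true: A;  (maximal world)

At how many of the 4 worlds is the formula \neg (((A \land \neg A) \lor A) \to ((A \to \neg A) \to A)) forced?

0

w0: does not force it — w0 \nVdash \neg (((A \land \neg A) \lor A) \to ((A \to \neg A) \to A)) since w0 is accessible from w0 and w0 \Vdash ((A \land \neg A) \lor A) \to ((A \to \neg A) \to A).
w1: does not force it — w1 \nVdash \neg (((A \land \neg A) \lor A) \to ((A \to \neg A) \to A)) since w1 is accessible from w1 and w1 \Vdash ((A \land \neg A) \lor A) \to ((A \to \neg A) \to A).
w2: does not force it.
w3: does not force it.
Worlds forcing the formula: { }.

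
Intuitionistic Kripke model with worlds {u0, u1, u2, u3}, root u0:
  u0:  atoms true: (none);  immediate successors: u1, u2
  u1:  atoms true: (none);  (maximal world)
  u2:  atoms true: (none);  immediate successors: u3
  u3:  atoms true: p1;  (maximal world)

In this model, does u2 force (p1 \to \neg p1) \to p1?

u2 \Vdash (p1 \to \neg p1) \to p1 vacuously: no world accessible from u2 forces the antecedent p1 \to \neg p1.

Yes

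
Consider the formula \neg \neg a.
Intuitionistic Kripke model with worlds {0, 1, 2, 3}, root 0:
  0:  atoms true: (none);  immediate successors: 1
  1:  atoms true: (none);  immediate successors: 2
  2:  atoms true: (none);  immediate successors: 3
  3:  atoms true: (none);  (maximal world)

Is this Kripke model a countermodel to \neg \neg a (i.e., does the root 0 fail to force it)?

0 \nVdash \neg \neg a since 0 is accessible from 0 and 0 \Vdash \neg a.
0 \Vdash \neg a: no world accessible from 0 forces a.
So the root 0 does not force \neg \neg a; the model is a countermodel.

Yes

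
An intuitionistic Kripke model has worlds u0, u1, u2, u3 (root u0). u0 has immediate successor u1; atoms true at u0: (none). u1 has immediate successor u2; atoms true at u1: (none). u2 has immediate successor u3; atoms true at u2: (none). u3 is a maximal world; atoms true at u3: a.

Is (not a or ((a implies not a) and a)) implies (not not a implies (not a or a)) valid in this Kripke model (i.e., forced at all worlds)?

Yes

u0 forces (not a or ((a implies not a) and a)) implies (not not a implies (not a or a)) vacuously: no world accessible from u0 forces the antecedent not a or ((a implies not a) and a).
Since the root u0 forces (not a or ((a implies not a) and a)) implies (not not a implies (not a or a)) and forcing is persistent (monotone upward), every world forces it.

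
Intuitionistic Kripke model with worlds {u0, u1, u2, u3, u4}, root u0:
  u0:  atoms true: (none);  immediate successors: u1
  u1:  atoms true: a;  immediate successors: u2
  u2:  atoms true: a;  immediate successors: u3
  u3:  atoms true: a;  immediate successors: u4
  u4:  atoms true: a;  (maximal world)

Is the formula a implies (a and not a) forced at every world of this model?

Not every world: u0 does not force a implies (a and not a).
u0 does not force a implies (a and not a): at the accessible world u1, u1 forces a but u1 does not force a and not a.
u1 does not force a and not a since u1 fails not a.

No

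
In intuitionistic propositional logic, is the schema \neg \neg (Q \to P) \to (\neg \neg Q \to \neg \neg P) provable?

This is the distribution of double negation over implication, which is intuitionistically derivable.
Assume \neg \neg (Q \to P) and \neg \neg Q; suppose \neg P. Then Q \to P would give \neg Q (by contraposition), contradicting \neg \neg Q; so \neg (Q \to P), contradicting \neg \neg (Q \to P). Hence \neg \neg P.

Yes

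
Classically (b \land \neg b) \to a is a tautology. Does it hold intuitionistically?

Yes

This is an instance of ex falso quodlibet, which is intuitionistically derivable.
No world can force both b and \neg b, so the antecedent b \land \neg b is never forced and the implication holds vacuously at every world.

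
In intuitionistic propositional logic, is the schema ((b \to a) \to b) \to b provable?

This is Peirce's law, which is not intuitionistically valid.
A Kripke countermodel: worlds u, v; order generated by u \le v; atoms true at each world — u:{}; v:{b}.
u \nVdash ((b \to a) \to b) \to b: already at u itself, u \Vdash (b \to a) \to b but u \nVdash b.
u lacks atom b, so u \nVdash b.
So the root u does not force the formula.

No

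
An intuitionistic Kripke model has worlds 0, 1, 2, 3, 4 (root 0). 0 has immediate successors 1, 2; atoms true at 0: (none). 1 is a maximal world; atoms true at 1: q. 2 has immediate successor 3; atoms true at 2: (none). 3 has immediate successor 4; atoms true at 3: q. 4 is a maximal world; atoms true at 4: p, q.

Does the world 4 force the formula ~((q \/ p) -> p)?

4 ||-/- ~((q \/ p) -> p) since 4 is accessible from 4 and 4 ||- (q \/ p) -> p.
4 ||- (q \/ p) -> p: every world accessible from 4 that forces q \/ p (namely 4) also forces p.

No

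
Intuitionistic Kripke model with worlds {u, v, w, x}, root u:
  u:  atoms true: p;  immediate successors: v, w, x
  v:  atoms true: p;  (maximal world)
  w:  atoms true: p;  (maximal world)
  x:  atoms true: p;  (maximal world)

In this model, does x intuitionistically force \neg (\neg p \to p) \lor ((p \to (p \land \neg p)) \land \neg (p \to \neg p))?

No

x \nVdash \neg (\neg p \to p) \lor ((p \to (p \land \neg p)) \land \neg (p \to \neg p)): neither disjunct is forced at x.
x \nVdash \neg (\neg p \to p) since x is accessible from x and x \Vdash \neg p \to p.
x \Vdash \neg p \to p vacuously: no world accessible from x forces the antecedent \neg p.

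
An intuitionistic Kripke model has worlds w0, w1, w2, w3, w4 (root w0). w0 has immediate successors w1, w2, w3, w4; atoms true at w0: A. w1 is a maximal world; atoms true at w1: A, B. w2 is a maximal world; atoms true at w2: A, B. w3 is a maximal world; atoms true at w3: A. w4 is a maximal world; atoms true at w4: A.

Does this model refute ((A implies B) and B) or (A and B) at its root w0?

w0 does not force ((A implies B) and B) or (A and B): neither disjunct is forced at w0.
w0 does not force (A implies B) and B since w0 fails A implies B.
So the root w0 does not force ((A implies B) and B) or (A and B); the model is a countermodel.

Yes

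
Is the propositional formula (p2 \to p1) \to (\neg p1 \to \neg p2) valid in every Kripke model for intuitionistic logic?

This is the forward direction of contraposition, which is intuitionistically derivable.
Assume p2 \to p1 and \neg p1. If p2 held then p1 would follow, contradicting \neg p1; so \neg p2.

Yes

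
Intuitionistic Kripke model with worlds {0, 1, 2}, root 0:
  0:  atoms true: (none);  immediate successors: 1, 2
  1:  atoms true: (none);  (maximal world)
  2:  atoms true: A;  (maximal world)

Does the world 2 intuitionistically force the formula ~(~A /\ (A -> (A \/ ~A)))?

Yes

2 ||- ~(~A /\ (A -> (A \/ ~A))): no world accessible from 2 forces ~A /\ (A -> (A \/ ~A)).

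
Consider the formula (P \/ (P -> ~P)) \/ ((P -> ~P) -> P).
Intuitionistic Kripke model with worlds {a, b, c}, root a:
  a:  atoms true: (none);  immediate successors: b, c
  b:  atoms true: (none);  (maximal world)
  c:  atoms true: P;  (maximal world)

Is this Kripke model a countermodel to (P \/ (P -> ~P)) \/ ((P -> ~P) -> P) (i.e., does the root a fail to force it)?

Yes

a ||-/- (P \/ (P -> ~P)) \/ ((P -> ~P) -> P): neither disjunct is forced at a.
a ||-/- P \/ (P -> ~P): neither disjunct is forced at a.
a lacks atom P, so a ||-/- P.
So the root a does not force (P \/ (P -> ~P)) \/ ((P -> ~P) -> P); the model is a countermodel.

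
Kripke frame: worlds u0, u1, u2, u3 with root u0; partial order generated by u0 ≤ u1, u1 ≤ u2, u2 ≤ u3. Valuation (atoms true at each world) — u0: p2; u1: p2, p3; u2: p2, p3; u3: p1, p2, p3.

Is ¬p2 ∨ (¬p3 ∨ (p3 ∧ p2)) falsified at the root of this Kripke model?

Yes

u0 ⊮ ¬p2 ∨ (¬p3 ∨ (p3 ∧ p2)): neither disjunct is forced at u0.
u0 ⊮ ¬p2 since u0 is accessible from u0 and u0 ⊩ p2.
So the root u0 does not force ¬p2 ∨ (¬p3 ∨ (p3 ∧ p2)); the model is a countermodel.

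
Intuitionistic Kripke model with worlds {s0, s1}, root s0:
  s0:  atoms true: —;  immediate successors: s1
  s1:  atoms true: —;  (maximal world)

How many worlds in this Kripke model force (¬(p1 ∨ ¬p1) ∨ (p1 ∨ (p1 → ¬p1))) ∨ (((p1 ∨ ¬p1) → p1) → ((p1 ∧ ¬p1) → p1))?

2

s0: forces it.
s1: forces it.
Worlds forcing the formula: {s0, s1}.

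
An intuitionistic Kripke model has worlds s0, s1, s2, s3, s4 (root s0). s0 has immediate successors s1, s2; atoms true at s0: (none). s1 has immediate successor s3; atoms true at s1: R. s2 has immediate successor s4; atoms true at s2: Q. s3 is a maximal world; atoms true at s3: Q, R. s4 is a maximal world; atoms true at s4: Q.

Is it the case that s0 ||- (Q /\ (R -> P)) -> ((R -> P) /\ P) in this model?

s0 ||-/- (Q /\ (R -> P)) -> ((R -> P) /\ P): at the accessible world s2, s2 ||- Q /\ (R -> P) but s2 ||-/- (R -> P) /\ P.
s2 ||-/- (R -> P) /\ P since s2 fails P.

No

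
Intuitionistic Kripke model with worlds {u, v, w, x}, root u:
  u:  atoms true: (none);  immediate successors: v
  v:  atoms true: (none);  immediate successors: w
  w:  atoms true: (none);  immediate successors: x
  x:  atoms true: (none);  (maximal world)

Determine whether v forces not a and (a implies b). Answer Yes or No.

Yes

v forces not a and (a implies b) since v forces both conjuncts.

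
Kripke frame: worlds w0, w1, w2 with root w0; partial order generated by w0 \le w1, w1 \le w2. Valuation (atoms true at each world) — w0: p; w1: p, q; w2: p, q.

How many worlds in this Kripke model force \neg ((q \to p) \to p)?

w0: does not force it — w0 \nVdash \neg ((q \to p) \to p) since w0 is accessible from w0 and w0 \Vdash (q \to p) \to p.
w1: does not force it — w1 \nVdash \neg ((q \to p) \to p) since w1 is accessible from w1 and w1 \Vdash (q \to p) \to p.
w2: does not force it — w2 \nVdash \neg ((q \to p) \to p) since w2 is accessible from w2 and w2 \Vdash (q \to p) \to p.
Worlds forcing the formula: { }.

0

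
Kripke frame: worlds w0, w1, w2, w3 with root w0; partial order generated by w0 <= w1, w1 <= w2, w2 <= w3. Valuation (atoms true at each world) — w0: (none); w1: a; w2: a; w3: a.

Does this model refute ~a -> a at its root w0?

w0 ||- ~a -> a vacuously: no world accessible from w0 forces the antecedent ~a.
So the root w0 forces ~a -> a; the model is not a countermodel.

No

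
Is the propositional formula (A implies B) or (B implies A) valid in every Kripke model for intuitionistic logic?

No

This is the Gödel–Dummett linearity axiom, which is not intuitionistically valid.
A Kripke countermodel: worlds w0, w1, w2; order generated by w0 <= w1, w0 <= w2; atoms true at each world — w0:{}; w1:{A}; w2:{B}.
w0 does not force (A implies B) or (B implies A): neither disjunct is forced at w0.
w0 does not force A implies B: at the accessible world w1, w1 forces A but w1 does not force B.
w1 lacks atom B, so w1 does not force B.
So the root w0 does not force the formula.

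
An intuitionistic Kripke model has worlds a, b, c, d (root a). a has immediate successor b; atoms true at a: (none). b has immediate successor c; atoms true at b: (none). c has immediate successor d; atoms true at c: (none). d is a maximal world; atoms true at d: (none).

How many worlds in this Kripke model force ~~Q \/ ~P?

4

a: forces it.
b: forces it.
c: forces it.
d: forces it.
Worlds forcing the formula: {a, b, c, d}.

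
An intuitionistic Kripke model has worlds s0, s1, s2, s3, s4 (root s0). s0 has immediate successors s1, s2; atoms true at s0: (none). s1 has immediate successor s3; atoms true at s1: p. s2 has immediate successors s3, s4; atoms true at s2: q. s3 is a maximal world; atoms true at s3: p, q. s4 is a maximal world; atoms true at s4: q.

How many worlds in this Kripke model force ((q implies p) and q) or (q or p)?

s0: does not force it — s0 does not force ((q implies p) and q) or (q or p): neither disjunct is forced at s0.
s1: forces it.
s2: forces it.
s3: forces it.
s4: forces it.
Worlds forcing the formula: {s1, s2, s3, s4}.

4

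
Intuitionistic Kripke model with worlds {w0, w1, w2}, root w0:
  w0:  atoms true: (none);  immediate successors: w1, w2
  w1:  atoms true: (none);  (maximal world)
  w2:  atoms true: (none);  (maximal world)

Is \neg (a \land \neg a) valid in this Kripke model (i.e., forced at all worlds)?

Yes

w0 \Vdash \neg (a \land \neg a): no world accessible from w0 forces a \land \neg a.
Since the root w0 forces \neg (a \land \neg a) and forcing is persistent (monotone upward), every world forces it.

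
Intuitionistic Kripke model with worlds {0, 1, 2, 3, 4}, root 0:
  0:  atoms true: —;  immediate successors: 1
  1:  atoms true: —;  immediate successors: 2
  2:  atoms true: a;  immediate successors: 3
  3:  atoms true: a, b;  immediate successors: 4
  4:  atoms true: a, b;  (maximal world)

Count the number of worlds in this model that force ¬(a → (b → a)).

0

0: does not force it — 0 ⊮ ¬(a → (b → a)) since 0 is accessible from 0 and 0 ⊩ a → (b → a).
1: does not force it — 1 ⊮ ¬(a → (b → a)) since 1 is accessible from 1 and 1 ⊩ a → (b → a).
2: does not force it — 2 ⊮ ¬(a → (b → a)) since 2 is accessible from 2 and 2 ⊩ a → (b → a).
3: does not force it.
4: does not force it.
Worlds forcing the formula: { }.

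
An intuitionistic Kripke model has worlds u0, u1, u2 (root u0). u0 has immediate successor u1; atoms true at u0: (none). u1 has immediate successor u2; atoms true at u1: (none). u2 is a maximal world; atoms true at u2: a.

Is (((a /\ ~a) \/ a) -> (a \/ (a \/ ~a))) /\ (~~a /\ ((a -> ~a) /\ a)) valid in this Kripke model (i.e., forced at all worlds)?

No

Not every world: u0 ||-/- (((a /\ ~a) \/ a) -> (a \/ (a \/ ~a))) /\ (~~a /\ ((a -> ~a) /\ a)).
u0 ||-/- (((a /\ ~a) \/ a) -> (a \/ (a \/ ~a))) /\ (~~a /\ ((a -> ~a) /\ a)) since u0 fails ~~a /\ ((a -> ~a) /\ a).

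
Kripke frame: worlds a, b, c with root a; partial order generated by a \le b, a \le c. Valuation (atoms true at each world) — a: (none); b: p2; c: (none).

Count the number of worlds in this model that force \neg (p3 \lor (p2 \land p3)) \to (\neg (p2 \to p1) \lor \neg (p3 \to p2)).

a: does not force it — a \nVdash \neg (p3 \lor (p2 \land p3)) \to (\neg (p2 \to p1) \lor \neg (p3 \to p2)): already at a itself, a \Vdash \neg (p3 \lor (p2 \land p3)) but a \nVdash \neg (p2 \to p1) \lor \neg (p3 \to p2).
b: forces it.
c: does not force it — c \nVdash \neg (p3 \lor (p2 \land p3)) \to (\neg (p2 \to p1) \lor \neg (p3 \to p2)): already at c itself, c \Vdash \neg (p3 \lor (p2 \land p3)) but c \nVdash \neg (p2 \to p1) \lor \neg (p3 \to p2).
Worlds forcing the formula: {b}.

1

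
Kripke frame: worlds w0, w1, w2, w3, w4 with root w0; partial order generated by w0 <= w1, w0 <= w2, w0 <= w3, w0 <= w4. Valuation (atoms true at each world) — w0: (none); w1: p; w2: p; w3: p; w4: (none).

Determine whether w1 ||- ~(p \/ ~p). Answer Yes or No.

w1 ||-/- ~(p \/ ~p) since w1 is accessible from w1 and w1 ||- p \/ ~p.
w1 ||- p \/ ~p via the disjunct p.

No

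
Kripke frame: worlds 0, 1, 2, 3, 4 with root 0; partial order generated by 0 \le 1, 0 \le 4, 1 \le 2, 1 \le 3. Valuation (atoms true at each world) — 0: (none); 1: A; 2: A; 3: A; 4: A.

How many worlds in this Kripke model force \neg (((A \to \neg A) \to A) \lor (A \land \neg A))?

0

0: does not force it — 0 \nVdash \neg (((A \to \neg A) \to A) \lor (A \land \neg A)) since 0 is accessible from 0 and 0 \Vdash ((A \to \neg A) \to A) \lor (A \land \neg A).
1: does not force it — 1 \nVdash \neg (((A \to \neg A) \to A) \lor (A \land \neg A)) since 1 is accessible from 1 and 1 \Vdash ((A \to \neg A) \to A) \lor (A \land \neg A).
2: does not force it.
3: does not force it.
4: does not force it.
Worlds forcing the formula: { }.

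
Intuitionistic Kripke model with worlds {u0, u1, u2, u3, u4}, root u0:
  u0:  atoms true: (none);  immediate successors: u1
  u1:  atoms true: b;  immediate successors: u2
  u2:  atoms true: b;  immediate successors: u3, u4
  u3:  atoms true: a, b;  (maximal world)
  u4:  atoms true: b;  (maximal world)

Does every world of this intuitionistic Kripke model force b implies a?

Not every world: u0 does not force b implies a.
u0 does not force b implies a: at the accessible world u1, u1 forces b but u1 does not force a.
u1 lacks atom a, so u1 does not force a.

No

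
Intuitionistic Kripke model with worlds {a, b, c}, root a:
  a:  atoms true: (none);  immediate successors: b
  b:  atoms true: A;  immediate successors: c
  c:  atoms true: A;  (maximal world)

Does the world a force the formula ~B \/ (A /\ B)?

Yes

a ||- ~B \/ (A /\ B) via the disjunct ~B.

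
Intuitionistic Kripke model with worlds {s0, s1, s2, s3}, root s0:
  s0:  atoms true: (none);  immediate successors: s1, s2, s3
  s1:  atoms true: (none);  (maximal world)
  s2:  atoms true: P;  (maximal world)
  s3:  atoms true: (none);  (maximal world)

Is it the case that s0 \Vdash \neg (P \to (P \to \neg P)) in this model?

s0 \nVdash \neg (P \to (P \to \neg P)) since s1 is accessible from s0 and s1 \Vdash P \to (P \to \neg P).
s1 \Vdash P \to (P \to \neg P) vacuously: no world accessible from s1 forces the antecedent P.

No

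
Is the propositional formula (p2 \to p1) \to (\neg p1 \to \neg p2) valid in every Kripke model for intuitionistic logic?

This is the forward direction of contraposition, which is intuitionistically derivable.
Assume p2 \to p1 and \neg p1. If p2 held then p1 would follow, contradicting \neg p1; so \neg p2.

Yes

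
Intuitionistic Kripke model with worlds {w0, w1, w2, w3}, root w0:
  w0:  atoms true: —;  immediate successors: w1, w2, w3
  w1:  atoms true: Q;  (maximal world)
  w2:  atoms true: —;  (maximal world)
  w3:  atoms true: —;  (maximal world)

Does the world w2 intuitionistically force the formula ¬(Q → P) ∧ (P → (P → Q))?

w2 ⊮ ¬(Q → P) ∧ (P → (P → Q)) since w2 fails ¬(Q → P).

No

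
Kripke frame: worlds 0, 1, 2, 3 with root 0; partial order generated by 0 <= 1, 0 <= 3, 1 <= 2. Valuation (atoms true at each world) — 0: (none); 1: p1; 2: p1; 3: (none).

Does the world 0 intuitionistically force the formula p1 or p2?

No

0 does not force p1 or p2: neither disjunct is forced at 0.
0 lacks atom p1, so 0 does not force p1.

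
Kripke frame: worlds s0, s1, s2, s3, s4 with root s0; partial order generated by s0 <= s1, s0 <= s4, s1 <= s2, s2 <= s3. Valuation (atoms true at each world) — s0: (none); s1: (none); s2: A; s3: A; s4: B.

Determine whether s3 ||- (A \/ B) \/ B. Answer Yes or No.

Yes

s3 ||- (A \/ B) \/ B via the disjunct A \/ B.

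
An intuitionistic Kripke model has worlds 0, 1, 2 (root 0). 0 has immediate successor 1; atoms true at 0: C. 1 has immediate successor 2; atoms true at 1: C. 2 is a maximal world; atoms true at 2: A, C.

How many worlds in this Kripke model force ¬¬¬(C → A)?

0: does not force it — 0 ⊮ ¬¬¬(C → A) since 0 is accessible from 0 and 0 ⊩ ¬¬(C → A).
1: does not force it.
2: does not force it.
Worlds forcing the formula: { }.

0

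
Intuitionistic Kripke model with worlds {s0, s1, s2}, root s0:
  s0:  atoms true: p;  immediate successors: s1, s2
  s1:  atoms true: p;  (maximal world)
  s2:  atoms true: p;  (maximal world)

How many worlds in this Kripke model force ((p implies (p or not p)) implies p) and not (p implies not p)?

3

s0: forces it.
s1: forces it.
s2: forces it.
Worlds forcing the formula: {s0, s1, s2}.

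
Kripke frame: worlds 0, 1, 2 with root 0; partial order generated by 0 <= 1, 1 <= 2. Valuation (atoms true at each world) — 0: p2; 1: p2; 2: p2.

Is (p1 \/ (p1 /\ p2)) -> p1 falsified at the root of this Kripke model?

0 ||- (p1 \/ (p1 /\ p2)) -> p1 vacuously: no world accessible from 0 forces the antecedent p1 \/ (p1 /\ p2).
So the root 0 forces (p1 \/ (p1 /\ p2)) -> p1; the model is not a countermodel.

No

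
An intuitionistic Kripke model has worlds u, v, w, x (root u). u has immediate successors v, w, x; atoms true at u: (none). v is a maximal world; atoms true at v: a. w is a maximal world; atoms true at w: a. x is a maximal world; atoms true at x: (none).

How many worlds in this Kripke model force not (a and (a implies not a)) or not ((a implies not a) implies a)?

u: forces it.
v: forces it.
w: forces it.
x: forces it.
Worlds forcing the formula: {u, v, w, x}.

4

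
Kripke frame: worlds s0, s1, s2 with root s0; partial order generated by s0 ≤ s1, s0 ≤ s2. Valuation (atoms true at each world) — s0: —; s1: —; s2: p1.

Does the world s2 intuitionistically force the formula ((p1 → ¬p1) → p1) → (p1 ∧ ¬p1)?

No

s2 ⊮ ((p1 → ¬p1) → p1) → (p1 ∧ ¬p1): already at s2 itself, s2 ⊩ (p1 → ¬p1) → p1 but s2 ⊮ p1 ∧ ¬p1.
s2 ⊮ p1 ∧ ¬p1 since s2 fails ¬p1.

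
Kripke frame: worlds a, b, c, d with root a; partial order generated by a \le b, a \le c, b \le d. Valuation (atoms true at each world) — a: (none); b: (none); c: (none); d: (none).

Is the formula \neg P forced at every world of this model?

a \Vdash \neg P: no world accessible from a forces P.
Since the root a forces \neg P and forcing is persistent (monotone upward), every world forces it.

Yes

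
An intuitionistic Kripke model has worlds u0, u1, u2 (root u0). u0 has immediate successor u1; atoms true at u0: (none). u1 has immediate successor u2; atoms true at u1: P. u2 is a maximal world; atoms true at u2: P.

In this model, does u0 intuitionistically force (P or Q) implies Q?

u0 does not force (P or Q) implies Q: at the accessible world u1, u1 forces P or Q but u1 does not force Q.
u1 lacks atom Q, so u1 does not force Q.

No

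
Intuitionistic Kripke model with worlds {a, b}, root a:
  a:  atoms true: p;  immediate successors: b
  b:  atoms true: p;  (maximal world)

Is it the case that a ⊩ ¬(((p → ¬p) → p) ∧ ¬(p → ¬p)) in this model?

No

a ⊮ ¬(((p → ¬p) → p) ∧ ¬(p → ¬p)) since a is accessible from a and a ⊩ ((p → ¬p) → p) ∧ ¬(p → ¬p).
a ⊩ ((p → ¬p) → p) ∧ ¬(p → ¬p) since a forces both conjuncts.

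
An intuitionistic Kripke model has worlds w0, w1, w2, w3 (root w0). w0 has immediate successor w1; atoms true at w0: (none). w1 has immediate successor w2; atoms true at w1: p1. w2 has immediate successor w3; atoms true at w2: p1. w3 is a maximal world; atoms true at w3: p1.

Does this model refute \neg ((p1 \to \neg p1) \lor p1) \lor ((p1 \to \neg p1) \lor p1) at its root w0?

Yes

w0 \nVdash \neg ((p1 \to \neg p1) \lor p1) \lor ((p1 \to \neg p1) \lor p1): neither disjunct is forced at w0.
w0 \nVdash \neg ((p1 \to \neg p1) \lor p1) since w1 is accessible from w0 and w1 \Vdash (p1 \to \neg p1) \lor p1.
w1 \Vdash (p1 \to \neg p1) \lor p1 via the disjunct p1.
So the root w0 does not force \neg ((p1 \to \neg p1) \lor p1) \lor ((p1 \to \neg p1) \lor p1); the model is a countermodel.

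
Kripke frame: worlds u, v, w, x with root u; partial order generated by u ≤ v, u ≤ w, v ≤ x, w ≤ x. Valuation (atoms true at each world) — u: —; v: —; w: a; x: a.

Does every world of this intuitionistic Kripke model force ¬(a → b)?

u ⊩ ¬(a → b): no world accessible from u forces a → b.
Since the root u forces ¬(a → b) and forcing is persistent (monotone upward), every world forces it.

Yes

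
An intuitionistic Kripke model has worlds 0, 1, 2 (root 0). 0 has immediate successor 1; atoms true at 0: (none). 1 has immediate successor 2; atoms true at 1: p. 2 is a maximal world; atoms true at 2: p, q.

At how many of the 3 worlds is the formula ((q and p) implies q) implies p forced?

0: does not force it — 0 does not force ((q and p) implies q) implies p: already at 0 itself, 0 forces (q and p) implies q but 0 does not force p.
1: forces it.
2: forces it.
Worlds forcing the formula: {1, 2}.

2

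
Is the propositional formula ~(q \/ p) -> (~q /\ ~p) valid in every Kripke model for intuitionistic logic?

This is a constructively valid De Morgan direction (negated disjunction to conjunction of negations), which is intuitionistically derivable.
From ~(q \/ p): if q held then q \/ p would, contradiction — so ~q; similarly ~p.

Yes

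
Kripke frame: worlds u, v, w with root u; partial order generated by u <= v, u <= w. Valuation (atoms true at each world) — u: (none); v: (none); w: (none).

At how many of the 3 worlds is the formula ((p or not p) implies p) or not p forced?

3

u: forces it.
v: forces it.
w: forces it.
Worlds forcing the formula: {u, v, w}.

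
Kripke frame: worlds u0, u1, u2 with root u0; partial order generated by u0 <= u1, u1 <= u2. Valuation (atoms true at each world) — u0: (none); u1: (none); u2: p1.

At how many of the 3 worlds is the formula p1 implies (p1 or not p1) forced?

u0: forces it.
u1: forces it.
u2: forces it.
Worlds forcing the formula: {u0, u1, u2}.

3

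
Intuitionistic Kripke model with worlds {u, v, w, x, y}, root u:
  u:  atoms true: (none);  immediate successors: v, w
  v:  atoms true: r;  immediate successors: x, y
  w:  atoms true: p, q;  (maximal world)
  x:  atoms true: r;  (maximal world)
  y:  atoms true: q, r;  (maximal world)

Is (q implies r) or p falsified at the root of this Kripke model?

Yes

u does not force (q implies r) or p: neither disjunct is forced at u.
u does not force q implies r: at the accessible world w, w forces q but w does not force r.
w lacks atom r, so w does not force r.
So the root u does not force (q implies r) or p; the model is a countermodel.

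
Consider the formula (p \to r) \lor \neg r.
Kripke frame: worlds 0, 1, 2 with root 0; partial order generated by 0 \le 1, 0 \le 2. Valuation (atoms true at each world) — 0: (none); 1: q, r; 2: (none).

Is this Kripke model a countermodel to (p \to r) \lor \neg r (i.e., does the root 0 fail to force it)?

No

0 \Vdash (p \to r) \lor \neg r via the disjunct p \to r.
So the root 0 forces (p \to r) \lor \neg r; the model is not a countermodel.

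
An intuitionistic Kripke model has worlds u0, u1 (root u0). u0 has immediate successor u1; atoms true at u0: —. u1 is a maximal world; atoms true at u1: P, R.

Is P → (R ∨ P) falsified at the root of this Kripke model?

u0 ⊩ P → (R ∨ P): every world accessible from u0 that forces P (namely u1) also forces R ∨ P.
So the root u0 forces P → (R ∨ P); the model is not a countermodel.

No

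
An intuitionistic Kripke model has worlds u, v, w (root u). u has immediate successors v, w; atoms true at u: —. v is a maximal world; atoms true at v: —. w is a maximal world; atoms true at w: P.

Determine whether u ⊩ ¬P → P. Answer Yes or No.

No

u ⊮ ¬P → P: at the accessible world v, v ⊩ ¬P but v ⊮ P.
v lacks atom P, so v ⊮ P.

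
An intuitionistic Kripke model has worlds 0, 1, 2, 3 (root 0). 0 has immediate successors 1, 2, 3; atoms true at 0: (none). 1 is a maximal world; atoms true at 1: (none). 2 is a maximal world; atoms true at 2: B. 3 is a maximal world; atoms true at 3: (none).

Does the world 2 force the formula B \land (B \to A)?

2 \nVdash B \land (B \to A) since 2 fails B \to A.

No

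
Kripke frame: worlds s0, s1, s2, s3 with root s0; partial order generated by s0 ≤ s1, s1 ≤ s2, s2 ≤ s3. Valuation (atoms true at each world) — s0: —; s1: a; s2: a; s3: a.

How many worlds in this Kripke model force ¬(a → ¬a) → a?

3

s0: does not force it — s0 ⊮ ¬(a → ¬a) → a: already at s0 itself, s0 ⊩ ¬(a → ¬a) but s0 ⊮ a.
s1: forces it.
s2: forces it.
s3: forces it.
Worlds forcing the formula: {s1, s2, s3}.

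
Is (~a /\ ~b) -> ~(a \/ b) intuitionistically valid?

This is a constructively valid De Morgan direction (conjunction of negations to negated disjunction), which is intuitionistically derivable.
If both ~a and ~b hold at a world, no accessible world forces a or forces b, so none forces a \/ b.

Yes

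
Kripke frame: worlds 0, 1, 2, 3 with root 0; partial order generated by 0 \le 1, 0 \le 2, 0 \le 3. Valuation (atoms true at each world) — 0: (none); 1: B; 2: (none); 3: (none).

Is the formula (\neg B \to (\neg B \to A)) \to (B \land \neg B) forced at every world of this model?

Not every world: 0 \nVdash (\neg B \to (\neg B \to A)) \to (B \land \neg B).
0 \nVdash (\neg B \to (\neg B \to A)) \to (B \land \neg B): at the accessible world 1, 1 \Vdash \neg B \to (\neg B \to A) but 1 \nVdash B \land \neg B.
1 \nVdash B \land \neg B since 1 fails \neg B.

No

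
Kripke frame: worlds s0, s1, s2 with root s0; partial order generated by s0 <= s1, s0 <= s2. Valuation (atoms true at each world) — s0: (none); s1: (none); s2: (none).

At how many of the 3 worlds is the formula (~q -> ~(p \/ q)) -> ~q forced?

3

s0: forces it.
s1: forces it.
s2: forces it.
Worlds forcing the formula: {s0, s1, s2}.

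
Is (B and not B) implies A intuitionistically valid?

Yes

This is an instance of ex falso quodlibet, which is intuitionistically derivable.
No world can force both B and not B, so the antecedent B and not B is never forced and the implication holds vacuously at every world.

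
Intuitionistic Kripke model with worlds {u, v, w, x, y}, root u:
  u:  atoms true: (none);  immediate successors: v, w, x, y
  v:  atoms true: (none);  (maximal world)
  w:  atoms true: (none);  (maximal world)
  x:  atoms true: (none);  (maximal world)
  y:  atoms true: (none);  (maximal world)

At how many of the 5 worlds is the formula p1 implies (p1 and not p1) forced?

5

u: forces it.
v: forces it.
w: forces it.
x: forces it.
y: forces it.
Worlds forcing the formula: {u, v, w, x, y}.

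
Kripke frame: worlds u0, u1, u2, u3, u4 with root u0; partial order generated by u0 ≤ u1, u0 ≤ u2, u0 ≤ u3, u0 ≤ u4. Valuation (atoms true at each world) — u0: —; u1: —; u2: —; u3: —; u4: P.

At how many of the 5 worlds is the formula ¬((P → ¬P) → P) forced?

u0: does not force it — u0 ⊮ ¬((P → ¬P) → P) since u4 is accessible from u0 and u4 ⊩ (P → ¬P) → P.
u1: forces it.
u2: forces it.
u3: forces it.
u4: does not force it — u4 ⊮ ¬((P → ¬P) → P) since u4 is accessible from u4 and u4 ⊩ (P → ¬P) → P.
Worlds forcing the formula: {u1, u2, u3}.

3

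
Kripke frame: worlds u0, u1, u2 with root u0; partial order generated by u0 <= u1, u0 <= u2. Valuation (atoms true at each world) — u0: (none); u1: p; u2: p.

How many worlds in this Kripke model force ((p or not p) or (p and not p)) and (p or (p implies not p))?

u0: does not force it — u0 does not force ((p or not p) or (p and not p)) and (p or (p implies not p)) since u0 fails (p or not p) or (p and not p).
u1: forces it.
u2: forces it.
Worlds forcing the formula: {u1, u2}.

2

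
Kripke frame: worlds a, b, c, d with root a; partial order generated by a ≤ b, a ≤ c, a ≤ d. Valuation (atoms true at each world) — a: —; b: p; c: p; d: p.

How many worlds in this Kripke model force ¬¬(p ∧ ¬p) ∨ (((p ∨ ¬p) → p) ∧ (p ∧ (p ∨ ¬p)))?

3

a: does not force it — a ⊮ ¬¬(p ∧ ¬p) ∨ (((p ∨ ¬p) → p) ∧ (p ∧ (p ∨ ¬p))): neither disjunct is forced at a.
b: forces it.
c: forces it.
d: forces it.
Worlds forcing the formula: {b, c, d}.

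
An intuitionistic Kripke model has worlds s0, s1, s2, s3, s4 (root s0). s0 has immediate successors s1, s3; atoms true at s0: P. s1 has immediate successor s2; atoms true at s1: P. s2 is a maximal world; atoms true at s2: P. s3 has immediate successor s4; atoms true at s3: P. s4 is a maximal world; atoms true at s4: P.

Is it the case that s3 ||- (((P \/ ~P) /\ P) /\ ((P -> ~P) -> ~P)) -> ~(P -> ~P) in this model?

Yes

s3 ||- (((P \/ ~P) /\ P) /\ ((P -> ~P) -> ~P)) -> ~(P -> ~P): every world accessible from s3 that forces ((P \/ ~P) /\ P) /\ ((P -> ~P) -> ~P) (namely s3, s4) also forces ~(P -> ~P).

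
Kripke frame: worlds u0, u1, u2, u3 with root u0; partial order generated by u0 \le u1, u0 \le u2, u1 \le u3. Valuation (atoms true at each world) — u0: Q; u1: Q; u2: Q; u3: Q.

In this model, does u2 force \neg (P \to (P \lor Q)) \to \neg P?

u2 \Vdash \neg (P \to (P \lor Q)) \to \neg P vacuously: no world accessible from u2 forces the antecedent \neg (P \to (P \lor Q)).

Yes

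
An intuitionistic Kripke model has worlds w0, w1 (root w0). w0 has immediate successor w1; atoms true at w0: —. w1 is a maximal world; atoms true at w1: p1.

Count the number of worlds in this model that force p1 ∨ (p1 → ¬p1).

1

w0: does not force it — w0 ⊮ p1 ∨ (p1 → ¬p1): neither disjunct is forced at w0.
w1: forces it.
Worlds forcing the formula: {w1}.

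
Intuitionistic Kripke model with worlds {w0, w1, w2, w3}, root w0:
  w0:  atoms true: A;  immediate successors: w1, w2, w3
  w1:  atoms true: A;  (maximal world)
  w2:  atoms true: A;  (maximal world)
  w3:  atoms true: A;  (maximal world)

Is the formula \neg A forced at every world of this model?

No

Not every world: w0 \nVdash \neg A.
w0 \nVdash \neg A since w0 is accessible from w0 and w0 \Vdash A.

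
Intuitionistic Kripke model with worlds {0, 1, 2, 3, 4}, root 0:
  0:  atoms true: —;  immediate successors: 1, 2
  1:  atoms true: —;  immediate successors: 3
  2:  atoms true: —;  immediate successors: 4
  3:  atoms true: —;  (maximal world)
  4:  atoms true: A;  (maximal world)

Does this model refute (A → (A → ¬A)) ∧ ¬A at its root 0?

Yes

0 ⊮ (A → (A → ¬A)) ∧ ¬A since 0 fails A → (A → ¬A).
So the root 0 does not force (A → (A → ¬A)) ∧ ¬A; the model is a countermodel.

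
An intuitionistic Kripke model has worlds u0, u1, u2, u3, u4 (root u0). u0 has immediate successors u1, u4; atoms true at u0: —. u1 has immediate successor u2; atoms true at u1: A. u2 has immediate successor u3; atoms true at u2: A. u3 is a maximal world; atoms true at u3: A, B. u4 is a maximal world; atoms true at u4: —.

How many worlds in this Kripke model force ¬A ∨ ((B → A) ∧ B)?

u0: does not force it — u0 ⊮ ¬A ∨ ((B → A) ∧ B): neither disjunct is forced at u0.
u1: does not force it.
u2: does not force it.
u3: forces it.
u4: forces it.
Worlds forcing the formula: {u3, u4}.

2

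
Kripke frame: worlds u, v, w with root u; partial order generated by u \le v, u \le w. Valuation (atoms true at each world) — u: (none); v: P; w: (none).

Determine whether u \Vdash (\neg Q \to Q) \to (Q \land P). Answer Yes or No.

u \Vdash (\neg Q \to Q) \to (Q \land P) vacuously: no world accessible from u forces the antecedent \neg Q \to Q.

Yes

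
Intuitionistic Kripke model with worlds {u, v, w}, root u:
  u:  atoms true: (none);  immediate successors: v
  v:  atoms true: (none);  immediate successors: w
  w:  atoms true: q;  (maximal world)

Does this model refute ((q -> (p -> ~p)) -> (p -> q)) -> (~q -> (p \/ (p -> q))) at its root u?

No

u ||- ((q -> (p -> ~p)) -> (p -> q)) -> (~q -> (p \/ (p -> q))): every world accessible from u that forces (q -> (p -> ~p)) -> (p -> q) (namely u, v, w) also forces ~q -> (p \/ (p -> q)).
So the root u forces ((q -> (p -> ~p)) -> (p -> q)) -> (~q -> (p \/ (p -> q))); the model is not a countermodel.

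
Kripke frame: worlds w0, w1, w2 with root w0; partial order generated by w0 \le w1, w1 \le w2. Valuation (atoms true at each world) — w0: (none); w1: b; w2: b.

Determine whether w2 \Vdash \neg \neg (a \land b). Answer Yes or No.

w2 \nVdash \neg \neg (a \land b) since w2 is accessible from w2 and w2 \Vdash \neg (a \land b).
w2 \Vdash \neg (a \land b): no world accessible from w2 forces a \land b.

No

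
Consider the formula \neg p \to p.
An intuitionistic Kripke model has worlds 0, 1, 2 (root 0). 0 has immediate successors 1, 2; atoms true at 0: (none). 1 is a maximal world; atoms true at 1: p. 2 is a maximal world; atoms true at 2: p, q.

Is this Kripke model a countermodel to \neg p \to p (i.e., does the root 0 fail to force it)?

No

0 \Vdash \neg p \to p vacuously: no world accessible from 0 forces the antecedent \neg p.
So the root 0 forces \neg p \to p; the model is not a countermodel.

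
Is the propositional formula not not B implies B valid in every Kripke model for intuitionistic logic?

No

This is double-negation elimination, which is not intuitionistically valid.
A Kripke countermodel: worlds s0, s1; order generated by s0 <= s1; atoms true at each world — s0:{}; s1:{B}.
s0 does not force not not B implies B: already at s0 itself, s0 forces not not B but s0 does not force B.
s0 lacks atom B, so s0 does not force B.
So the root s0 does not force the formula.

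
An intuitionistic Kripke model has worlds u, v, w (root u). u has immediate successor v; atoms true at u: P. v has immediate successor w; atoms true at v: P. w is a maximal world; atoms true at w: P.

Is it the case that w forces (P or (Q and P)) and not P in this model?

w does not force (P or (Q and P)) and not P since w fails not P.

No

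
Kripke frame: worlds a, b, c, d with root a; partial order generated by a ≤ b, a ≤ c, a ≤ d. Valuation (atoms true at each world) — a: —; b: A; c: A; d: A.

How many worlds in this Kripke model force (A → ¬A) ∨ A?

a: does not force it — a ⊮ (A → ¬A) ∨ A: neither disjunct is forced at a.
b: forces it.
c: forces it.
d: forces it.
Worlds forcing the formula: {b, c, d}.

3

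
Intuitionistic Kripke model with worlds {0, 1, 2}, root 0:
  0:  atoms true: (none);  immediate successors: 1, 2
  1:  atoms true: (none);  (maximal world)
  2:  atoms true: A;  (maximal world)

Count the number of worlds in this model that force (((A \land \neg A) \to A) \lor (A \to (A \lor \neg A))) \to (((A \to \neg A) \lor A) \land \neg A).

0: does not force it — 0 \nVdash (((A \land \neg A) \to A) \lor (A \to (A \lor \neg A))) \to (((A \to \neg A) \lor A) \land \neg A): already at 0 itself, 0 \Vdash ((A \land \neg A) \to A) \lor (A \to (A \lor \neg A)) but 0 \nVdash ((A \to \neg A) \lor A) \land \neg A.
1: forces it.
2: does not force it — 2 \nVdash (((A \land \neg A) \to A) \lor (A \to (A \lor \neg A))) \to (((A \to \neg A) \lor A) \land \neg A): already at 2 itself, 2 \Vdash ((A \land \neg A) \to A) \lor (A \to (A \lor \neg A)) but 2 \nVdash ((A \to \neg A) \lor A) \land \neg A.
Worlds forcing the formula: {1}.

1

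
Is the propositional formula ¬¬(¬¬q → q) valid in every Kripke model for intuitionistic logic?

This is the double negation of double-negation elimination, which is intuitionistically derivable.
By Glivenko's theorem the double negation of any classical propositional tautology is intuitionistically provable; ¬¬q → q is classically a tautology.

Yes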